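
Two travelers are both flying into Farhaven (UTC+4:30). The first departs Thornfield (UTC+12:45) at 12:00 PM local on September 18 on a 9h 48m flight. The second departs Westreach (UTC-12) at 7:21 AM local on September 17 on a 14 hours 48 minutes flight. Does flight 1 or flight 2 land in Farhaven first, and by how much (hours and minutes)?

the first, by 1 hour 6 minutes

Flight 1 in UTC: 12:00 PM − 12:45 = 11:15 PM on Sep 17.
+9 hours and 48 minutes → arrive 9:03 AM UTC on Sep 18.
Flight 2 in UTC: 7:21 AM + 12:00 = 7:21 PM on Sep 17.
+14 hours and 48 minutes → arrive 10:09 AM UTC on Sep 18.
Flight 1 lands earlier by 1 hour 6 minutes.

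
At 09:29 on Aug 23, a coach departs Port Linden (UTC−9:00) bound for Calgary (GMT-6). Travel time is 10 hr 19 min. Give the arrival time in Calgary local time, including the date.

22:48 on Aug 23

Convert departure to UTC: 09:29 + 9:00 = 18:29 UTC on Aug 23.
Add 10 hours and 19 minutes travel time → 04:48 UTC (Aug 24).
Calgary is UTC−6:00, so local arrival = 04:48 − 6:00 = 22:48 on Aug 23.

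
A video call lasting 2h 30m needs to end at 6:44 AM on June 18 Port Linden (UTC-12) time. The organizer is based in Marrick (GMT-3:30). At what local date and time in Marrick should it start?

12:44 PM on June 18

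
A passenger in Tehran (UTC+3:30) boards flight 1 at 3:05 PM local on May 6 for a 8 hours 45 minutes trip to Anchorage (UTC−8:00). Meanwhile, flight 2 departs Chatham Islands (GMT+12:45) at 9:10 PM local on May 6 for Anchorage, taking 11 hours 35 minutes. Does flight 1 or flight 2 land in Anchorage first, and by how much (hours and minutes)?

Flight 1 in UTC: 3:05 PM − 3:30 = 11:35 AM on May 6.
+8 hours 45 minutes → arrive 8:20 PM UTC on May 6.
Flight 2 in UTC: 9:10 PM − 12:45 = 8:25 AM on May 6.
+11 hours 35 minutes → arrive 8:00 PM UTC on May 6.
Flight 2 lands earlier by 20 minutes.

the second, by 20 minutes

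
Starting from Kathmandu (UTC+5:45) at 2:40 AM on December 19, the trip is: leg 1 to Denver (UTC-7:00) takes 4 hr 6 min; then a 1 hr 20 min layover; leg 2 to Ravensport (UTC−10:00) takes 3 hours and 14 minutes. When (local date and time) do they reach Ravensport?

Convert departure to UTC: 2:40 AM − 5:45 = 8:55 PM UTC on Dec 18.
Add 4 hours and 6 minutes leg 1 → 1:01 AM UTC (Dec 19).
Add 1 hour 20 minutes layover in Denver → 2:21 AM UTC.
Add 3 hours 14 minutes leg 2 → 5:35 AM UTC.
Ravensport is UTC−10:00, so local arrival = 5:35 AM − 10:00 = 7:35 PM on Dec 18.

7:35 PM on December 18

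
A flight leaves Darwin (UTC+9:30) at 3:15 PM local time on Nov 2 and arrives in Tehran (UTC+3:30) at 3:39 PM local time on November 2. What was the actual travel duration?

Departure in UTC: 3:15 PM − 9:30 = 5:45 AM on Nov 2.
Arrival in UTC: 3:39 PM − 3:30 = 12:09 PM on Nov 2.
Elapsed = 12:09 PM − 5:45 AM = 6 hours 24 minutes.

6 hours 24 minutes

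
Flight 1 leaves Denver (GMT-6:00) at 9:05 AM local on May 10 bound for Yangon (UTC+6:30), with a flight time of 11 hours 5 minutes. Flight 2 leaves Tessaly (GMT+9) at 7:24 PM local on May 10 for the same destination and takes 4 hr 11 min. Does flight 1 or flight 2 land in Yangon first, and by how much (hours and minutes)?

the second, by 11 hours 35 minutes

Flight 1 in UTC: 9:05 AM + 6:00 = 3:05 PM on May 10.
+11 hours 5 minutes → arrive 2:10 AM UTC on May 11.
Flight 2 in UTC: 7:24 PM − 9:00 = 10:24 AM on May 10.
+4 hours 11 minutes → arrive 2:35 PM UTC on May 10.
Flight 2 lands earlier by 11 hours 35 minutes.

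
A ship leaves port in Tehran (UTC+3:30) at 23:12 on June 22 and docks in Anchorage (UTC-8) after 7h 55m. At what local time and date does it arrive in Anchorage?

19:37 on June 22

Convert departure to UTC: 23:12 − 3:30 = 19:42 UTC on Jun 22.
Add 7 hours 55 minutes travel time → 03:37 UTC (Jun 23).
Anchorage is UTC−8:00, so local arrival = 03:37 − 8:00 = 19:37 on Jun 22.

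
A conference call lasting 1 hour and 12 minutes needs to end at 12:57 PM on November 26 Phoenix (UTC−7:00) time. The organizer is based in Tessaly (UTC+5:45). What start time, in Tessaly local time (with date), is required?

Target end time in UTC: 12:57 PM + 7:00 = 7:57 PM on Nov 26.
Subtract 1 hour and 12 minutes → start 6:45 PM UTC on Nov 26.
Tessaly is UTC+5:45: 6:45 PM + 5:45 = 12:30 AM on Nov 27.

12:30 AM on November 27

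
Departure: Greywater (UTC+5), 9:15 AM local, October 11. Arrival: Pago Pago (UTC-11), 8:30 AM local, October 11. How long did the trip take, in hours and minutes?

Pago Pago is 16:00 behind Greywater.
Clock-face elapsed time (ignoring zones) is −45 minutes.
Actual elapsed = −45 minutes + 16:00 = 15 hours 15 minutes.

15 hours 15 minutes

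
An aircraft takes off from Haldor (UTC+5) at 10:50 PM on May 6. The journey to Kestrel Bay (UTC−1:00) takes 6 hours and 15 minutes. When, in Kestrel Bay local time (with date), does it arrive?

11:05 PM on May 6

Convert departure to UTC: 10:50 PM − 5:00 = 5:50 PM UTC on May 6.
Add 6 hours 15 minutes travel time → 12:05 AM UTC (May 7).
Kestrel Bay is UTC−1:00, so local arrival = 12:05 AM − 1:00 = 11:05 PM on May 6.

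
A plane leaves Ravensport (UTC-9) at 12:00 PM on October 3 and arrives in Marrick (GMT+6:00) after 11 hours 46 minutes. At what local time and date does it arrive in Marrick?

2:46 PM on October 4

Marrick is 15:00 ahead of Ravensport.
After 11 hours 46 minutes it is 11:46 PM in Ravensport.
Shift by the zone difference: 11:46 PM + 15:00 = 2:46 PM on Oct 4 in Marrick.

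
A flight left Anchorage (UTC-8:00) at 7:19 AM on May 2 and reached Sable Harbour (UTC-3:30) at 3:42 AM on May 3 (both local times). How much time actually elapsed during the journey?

Departure in UTC: 7:19 AM + 8:00 = 3:19 PM on May 2.
Arrival in UTC: 3:42 AM + 3:30 = 7:12 AM on May 3.
Elapsed = 7:12 AM − 3:19 PM (+1 day) = 15 hours 53 minutes.

15 hours 53 minutes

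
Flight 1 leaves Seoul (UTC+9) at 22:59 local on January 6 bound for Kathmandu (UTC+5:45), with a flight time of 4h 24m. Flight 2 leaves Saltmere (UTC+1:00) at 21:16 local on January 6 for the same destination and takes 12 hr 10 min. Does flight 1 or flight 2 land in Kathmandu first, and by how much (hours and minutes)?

the first, by 14 hours 3 minutes

Flight 1 in UTC: 22:59 − 9:00 = 13:59 on Jan 6.
+4 hours and 24 minutes → arrive 18:23 UTC on Jan 6.
Flight 2 in UTC: 21:16 − 1:00 = 20:16 on Jan 6.
+12 hours 10 minutes → arrive 08:26 UTC on Jan 7.
Flight 1 lands earlier by 14 hours 3 minutes.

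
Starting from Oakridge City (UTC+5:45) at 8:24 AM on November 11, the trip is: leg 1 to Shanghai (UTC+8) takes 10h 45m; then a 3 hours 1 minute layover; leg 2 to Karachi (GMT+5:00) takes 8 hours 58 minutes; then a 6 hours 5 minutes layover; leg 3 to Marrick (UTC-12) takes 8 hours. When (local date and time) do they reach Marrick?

3:28 AM on November 12

Convert departure to UTC: 8:24 AM − 5:45 = 2:39 AM UTC on Nov 11.
Add 10 hours 45 minutes leg 1 → 1:24 PM UTC.
Add 3 hours and 1 minute layover in Shanghai → 4:25 PM UTC.
Add 8 hours 58 minutes leg 2 → 1:23 AM UTC (Nov 12).
Add 6 hours 5 minutes layover in Karachi → 7:28 AM UTC.
Add 8 hours leg 3 → 3:28 PM UTC.
Marrick is UTC−12:00, so local arrival = 3:28 PM − 12:00 = 3:28 AM on Nov 12.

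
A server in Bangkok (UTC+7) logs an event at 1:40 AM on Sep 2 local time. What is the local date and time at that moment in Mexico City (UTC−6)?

12:40 PM on September 1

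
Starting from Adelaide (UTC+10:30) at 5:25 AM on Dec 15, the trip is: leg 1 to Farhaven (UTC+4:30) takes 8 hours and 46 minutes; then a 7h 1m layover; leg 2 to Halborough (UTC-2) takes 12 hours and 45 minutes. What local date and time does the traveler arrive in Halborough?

Convert departure to UTC: 5:25 AM − 10:30 = 6:55 PM UTC on Dec 14.
Add 8 hours and 46 minutes leg 1 → 3:41 AM UTC (Dec 15).
Add 7 hours 1 minute layover in Farhaven → 10:42 AM UTC.
Add 12 hours and 45 minutes leg 2 → 11:27 PM UTC.
Halborough is UTC−2:00, so local arrival = 11:27 PM − 2:00 = 9:27 PM on Dec 15.

9:27 PM on December 15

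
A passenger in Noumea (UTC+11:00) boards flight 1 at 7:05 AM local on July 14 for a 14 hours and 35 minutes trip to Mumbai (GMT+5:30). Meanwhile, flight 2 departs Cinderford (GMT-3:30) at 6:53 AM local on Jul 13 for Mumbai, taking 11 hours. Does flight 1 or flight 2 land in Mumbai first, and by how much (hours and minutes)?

the second, by 13 hours 17 minutes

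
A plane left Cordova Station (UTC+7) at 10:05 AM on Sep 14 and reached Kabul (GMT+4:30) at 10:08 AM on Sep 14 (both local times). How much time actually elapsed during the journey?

Departure in UTC: 10:05 AM − 7:00 = 3:05 AM on Sep 14.
Arrival in UTC: 10:08 AM − 4:30 = 5:38 AM on Sep 14.
Elapsed = 5:38 AM − 3:05 AM = 2 hours 33 minutes.

2 hours 33 minutes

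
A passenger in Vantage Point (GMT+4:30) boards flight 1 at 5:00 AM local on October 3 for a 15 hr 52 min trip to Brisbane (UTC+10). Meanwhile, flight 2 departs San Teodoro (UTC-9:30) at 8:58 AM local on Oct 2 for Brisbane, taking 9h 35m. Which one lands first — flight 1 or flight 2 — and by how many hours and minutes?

Flight 1 in UTC: 5:00 AM − 4:30 = 12:30 AM on Oct 3.
+15 hours and 52 minutes → arrive 4:22 PM UTC on Oct 3.
Flight 2 in UTC: 8:58 AM + 9:30 = 6:28 PM on Oct 2.
+9 hours and 35 minutes → arrive 4:03 AM UTC on Oct 3.
Flight 2 lands earlier by 12 hours 19 minutes.

the second, by 12 hours 19 minutes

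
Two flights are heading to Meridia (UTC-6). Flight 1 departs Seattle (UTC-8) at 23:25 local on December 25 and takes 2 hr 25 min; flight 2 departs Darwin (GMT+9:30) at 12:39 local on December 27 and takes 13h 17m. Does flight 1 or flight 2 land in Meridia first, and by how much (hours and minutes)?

the first, by 30 hours 36 minutes

Flight 1 in UTC: 23:25 + 8:00 = 07:25 on Dec 26.
+2 hours and 25 minutes → arrive 09:50 UTC on Dec 26.
Flight 2 in UTC: 12:39 − 9:30 = 03:09 on Dec 27.
+13 hours 17 minutes → arrive 16:26 UTC on Dec 27.
Flight 1 lands earlier by 30 hours 36 minutes.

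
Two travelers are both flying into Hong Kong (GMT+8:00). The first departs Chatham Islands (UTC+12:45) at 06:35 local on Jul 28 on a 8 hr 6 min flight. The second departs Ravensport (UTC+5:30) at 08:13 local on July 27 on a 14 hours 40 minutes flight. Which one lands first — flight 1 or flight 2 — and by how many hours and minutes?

Flight 1 in UTC: 06:35 − 12:45 = 17:50 on Jul 27.
+8 hours 6 minutes → arrive 01:56 UTC on Jul 28.
Flight 2 in UTC: 08:13 − 5:30 = 02:43 on Jul 27.
+14 hours and 40 minutes → arrive 17:23 UTC on Jul 27.
Flight 2 lands earlier by 8 hours 33 minutes.

the second, by 8 hours 33 minutes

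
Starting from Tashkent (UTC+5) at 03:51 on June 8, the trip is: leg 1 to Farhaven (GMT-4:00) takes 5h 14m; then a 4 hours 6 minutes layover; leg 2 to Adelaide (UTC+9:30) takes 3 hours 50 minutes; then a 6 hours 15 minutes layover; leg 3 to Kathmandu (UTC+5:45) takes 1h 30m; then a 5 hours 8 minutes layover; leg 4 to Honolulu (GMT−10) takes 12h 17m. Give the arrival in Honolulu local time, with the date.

03:11 on June 9

Convert departure to UTC: 03:51 − 5:00 = 22:51 UTC on Jun 7.
Add 5 hours 14 minutes leg 1 → 04:05 UTC (Jun 8).
Add 4 hours 6 minutes layover in Farhaven → 08:11 UTC.
Add 3 hours 50 minutes leg 2 → 12:01 UTC.
Add 6 hours 15 minutes layover in Adelaide → 18:16 UTC.
Add 1 hour and 30 minutes leg 3 → 19:46 UTC.
Add 5 hours 8 minutes layover in Kathmandu → 00:54 UTC (Jun 9).
Add 12 hours 17 minutes leg 4 → 13:11 UTC.
Honolulu is UTC−10:00, so local arrival = 13:11 − 10:00 = 03:11 on Jun 9.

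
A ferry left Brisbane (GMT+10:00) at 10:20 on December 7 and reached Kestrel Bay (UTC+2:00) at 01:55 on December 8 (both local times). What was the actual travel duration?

Kestrel Bay is 8:00 behind Brisbane.
Clock-face elapsed time (ignoring zones) is 15 hours 35 minutes.
Actual elapsed = 15 hours 35 minutes + 8:00 = 23 hours 35 minutes.

23 hours 35 minutes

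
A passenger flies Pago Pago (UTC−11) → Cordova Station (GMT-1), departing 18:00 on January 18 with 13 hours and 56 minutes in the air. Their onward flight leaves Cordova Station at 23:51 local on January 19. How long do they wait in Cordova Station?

5 hours 55 minutes

Convert departure to UTC: 18:00 + 11:00 = 05:00 UTC on Jan 19.
Add 13 hours 56 minutes flight time → 18:56 UTC.
Cordova Station is UTC−1:00, so local arrival = 18:56 − 1:00 = 17:56 on Jan 19.
Layover = 23:51 − 17:56 = 5 hours 55 minutes.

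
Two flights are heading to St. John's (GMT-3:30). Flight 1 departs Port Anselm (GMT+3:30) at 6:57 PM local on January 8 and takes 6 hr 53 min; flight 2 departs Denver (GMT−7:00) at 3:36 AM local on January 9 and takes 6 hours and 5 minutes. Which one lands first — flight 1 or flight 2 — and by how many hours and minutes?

the first, by 18 hours 21 minutes

Flight 1 in UTC: 6:57 PM − 3:30 = 3:27 PM on Jan 8.
+6 hours and 53 minutes → arrive 10:20 PM UTC on Jan 8.
Flight 2 in UTC: 3:36 AM + 7:00 = 10:36 AM on Jan 9.
+6 hours 5 minutes → arrive 4:41 PM UTC on Jan 9.
Flight 1 lands earlier by 18 hours 21 minutes.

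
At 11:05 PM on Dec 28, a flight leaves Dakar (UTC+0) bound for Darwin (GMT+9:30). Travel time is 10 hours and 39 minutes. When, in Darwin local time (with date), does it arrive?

7:14 PM on December 29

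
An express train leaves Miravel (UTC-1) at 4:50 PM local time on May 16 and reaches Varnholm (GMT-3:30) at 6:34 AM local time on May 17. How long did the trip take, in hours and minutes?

16 hours 14 minutes

Departure in UTC: 4:50 PM + 1:00 = 5:50 PM on May 16.
Arrival in UTC: 6:34 AM + 3:30 = 10:04 AM on May 17.
Elapsed = 10:04 AM − 5:50 PM (+1 day) = 16 hours 14 minutes.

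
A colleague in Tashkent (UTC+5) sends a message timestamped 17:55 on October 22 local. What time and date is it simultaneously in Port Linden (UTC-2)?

10:55 on Oct 22

In UTC: 17:55 − 5:00 = 12:55 on Oct 22.
Port Linden is UTC−2:00: 12:55 − 2:00 = 10:55 on Oct 22.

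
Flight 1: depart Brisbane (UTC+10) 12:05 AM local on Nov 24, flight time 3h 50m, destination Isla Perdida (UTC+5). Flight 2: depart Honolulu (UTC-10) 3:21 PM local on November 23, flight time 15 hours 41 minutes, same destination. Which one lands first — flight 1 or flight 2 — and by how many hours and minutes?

the first, by 23 hours 7 minutes

Flight 1 in UTC: 12:05 AM − 10:00 = 2:05 PM on Nov 23.
+3 hours 50 minutes → arrive 5:55 PM UTC on Nov 23.
Flight 2 in UTC: 3:21 PM + 10:00 = 1:21 AM on Nov 24.
+15 hours and 41 minutes → arrive 5:02 PM UTC on Nov 24.
Flight 1 lands earlier by 23 hours 7 minutes.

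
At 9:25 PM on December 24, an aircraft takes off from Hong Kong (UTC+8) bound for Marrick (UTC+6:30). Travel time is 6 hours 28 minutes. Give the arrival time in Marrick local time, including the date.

2:23 AM on December 25

Convert departure to UTC: 9:25 PM − 8:00 = 1:25 PM UTC on Dec 24.
Add 6 hours 28 minutes travel time → 7:53 PM UTC.
Marrick is UTC+6:30, so local arrival = 7:53 PM + 6:30 = 2:23 AM on Dec 25.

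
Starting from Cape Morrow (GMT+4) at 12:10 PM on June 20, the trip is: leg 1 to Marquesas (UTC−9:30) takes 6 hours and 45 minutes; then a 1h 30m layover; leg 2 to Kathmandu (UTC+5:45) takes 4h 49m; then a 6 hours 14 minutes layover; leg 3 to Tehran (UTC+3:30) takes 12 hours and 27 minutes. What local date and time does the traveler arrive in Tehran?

7:25 PM on June 21

Convert departure to UTC: 12:10 PM − 4:00 = 8:10 AM UTC on Jun 20.
Add 6 hours and 45 minutes leg 1 → 2:55 PM UTC.
Add 1 hour and 30 minutes layover in Marquesas → 4:25 PM UTC.
Add 4 hours and 49 minutes leg 2 → 9:14 PM UTC.
Add 6 hours 14 minutes layover in Kathmandu → 3:28 AM UTC (Jun 21).
Add 12 hours 27 minutes leg 3 → 3:55 PM UTC.
Tehran is UTC+3:30, so local arrival = 3:55 PM + 3:30 = 7:25 PM on Jun 21.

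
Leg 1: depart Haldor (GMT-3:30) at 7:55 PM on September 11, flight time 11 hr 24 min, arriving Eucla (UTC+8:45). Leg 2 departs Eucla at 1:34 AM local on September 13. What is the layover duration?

Convert departure to UTC: 7:55 PM + 3:30 = 11:25 PM UTC on Sep 11.
Add 11 hours 24 minutes flight time → 10:49 AM UTC (Sep 12).
Eucla is UTC+8:45, so local arrival = 10:49 AM + 8:45 = 7:34 PM on Sep 12.
Layover = 1:34 AM − 7:34 PM (+1 day) = 6 hours.

6 hours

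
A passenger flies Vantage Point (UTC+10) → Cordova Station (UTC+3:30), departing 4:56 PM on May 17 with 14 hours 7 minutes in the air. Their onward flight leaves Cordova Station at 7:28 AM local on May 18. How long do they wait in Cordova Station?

Convert departure to UTC: 4:56 PM − 10:00 = 6:56 AM UTC on May 17.
Add 14 hours 7 minutes flight time → 9:03 PM UTC.
Cordova Station is UTC+3:30, so local arrival = 9:03 PM + 3:30 = 12:33 AM on May 18.
Layover = 7:28 AM − 12:33 AM = 6 hours 55 minutes.

6 hours 55 minutes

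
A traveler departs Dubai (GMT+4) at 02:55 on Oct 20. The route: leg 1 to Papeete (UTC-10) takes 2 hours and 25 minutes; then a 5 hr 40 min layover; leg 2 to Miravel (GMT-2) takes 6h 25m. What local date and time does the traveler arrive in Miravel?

11:25 on October 20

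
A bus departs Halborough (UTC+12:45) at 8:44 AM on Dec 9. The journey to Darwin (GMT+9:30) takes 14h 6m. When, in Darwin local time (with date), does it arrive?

7:35 PM on December 9

Darwin is 3:15 behind Halborough.
After 14 hours 6 minutes it is 10:50 PM in Halborough.
Shift by the zone difference: 10:50 PM − 3:15 = 7:35 PM on Dec 9 in Darwin.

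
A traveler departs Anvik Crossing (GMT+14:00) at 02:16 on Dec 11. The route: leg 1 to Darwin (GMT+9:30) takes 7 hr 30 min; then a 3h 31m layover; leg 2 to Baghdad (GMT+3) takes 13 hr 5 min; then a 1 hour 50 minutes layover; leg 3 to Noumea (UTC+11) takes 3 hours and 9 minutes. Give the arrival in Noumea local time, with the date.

04:21 on December 12

Convert departure to UTC: 02:16 − 14:00 = 12:16 UTC on Dec 10.
Add 7 hours 30 minutes leg 1 → 19:46 UTC.
Add 3 hours 31 minutes layover in Darwin → 23:17 UTC.
Add 13 hours and 5 minutes leg 2 → 12:22 UTC (Dec 11).
Add 1 hour and 50 minutes layover in Baghdad → 14:12 UTC.
Add 3 hours and 9 minutes leg 3 → 17:21 UTC.
Noumea is UTC+11:00, so local arrival = 17:21 + 11:00 = 04:21 on Dec 12.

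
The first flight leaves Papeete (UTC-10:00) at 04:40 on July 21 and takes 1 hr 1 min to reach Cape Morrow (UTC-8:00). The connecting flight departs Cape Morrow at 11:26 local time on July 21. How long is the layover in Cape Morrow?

3 hours 45 minutes

Convert departure to UTC: 04:40 + 10:00 = 14:40 UTC on Jul 21.
Add 1 hour and 1 minute flight time → 15:41 UTC.
Cape Morrow is UTC−8:00, so local arrival = 15:41 − 8:00 = 07:41 on Jul 21.
Layover = 11:26 − 07:41 = 3 hours 45 minutes.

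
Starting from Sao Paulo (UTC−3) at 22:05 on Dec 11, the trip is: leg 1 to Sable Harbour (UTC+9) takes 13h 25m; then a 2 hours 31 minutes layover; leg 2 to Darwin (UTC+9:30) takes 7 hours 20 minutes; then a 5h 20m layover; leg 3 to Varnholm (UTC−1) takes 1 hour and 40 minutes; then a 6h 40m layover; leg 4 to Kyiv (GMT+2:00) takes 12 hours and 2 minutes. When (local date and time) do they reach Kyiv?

04:03 on December 14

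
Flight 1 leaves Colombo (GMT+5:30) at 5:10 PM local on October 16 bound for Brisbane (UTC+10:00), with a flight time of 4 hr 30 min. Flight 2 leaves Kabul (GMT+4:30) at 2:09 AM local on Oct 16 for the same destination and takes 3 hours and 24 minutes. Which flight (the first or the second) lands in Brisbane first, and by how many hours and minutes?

the second, by 15 hours 7 minutes

Flight 1 in UTC: 5:10 PM − 5:30 = 11:40 AM on Oct 16.
+4 hours 30 minutes → arrive 4:10 PM UTC on Oct 16.
Flight 2 in UTC: 2:09 AM − 4:30 = 9:39 PM on Oct 15.
+3 hours 24 minutes → arrive 1:03 AM UTC on Oct 16.
Flight 2 lands earlier by 15 hours 7 minutes.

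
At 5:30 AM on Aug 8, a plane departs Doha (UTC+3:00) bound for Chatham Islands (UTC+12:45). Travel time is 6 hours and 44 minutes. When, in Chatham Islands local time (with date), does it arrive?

9:59 PM on Aug 8

Convert departure to UTC: 5:30 AM − 3:00 = 2:30 AM UTC on Aug 8.
Add 6 hours 44 minutes travel time → 9:14 AM UTC.
Chatham Islands is UTC+12:45, so local arrival = 9:14 AM + 12:45 = 9:59 PM on Aug 8.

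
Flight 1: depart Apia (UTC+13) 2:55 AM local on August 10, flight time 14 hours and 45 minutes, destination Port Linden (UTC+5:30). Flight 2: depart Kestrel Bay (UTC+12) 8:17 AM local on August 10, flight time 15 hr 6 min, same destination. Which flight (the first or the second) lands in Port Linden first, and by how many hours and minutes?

Flight 1 in UTC: 2:55 AM − 13:00 = 1:55 PM on Aug 9.
+14 hours and 45 minutes → arrive 4:40 AM UTC on Aug 10.
Flight 2 in UTC: 8:17 AM − 12:00 = 8:17 PM on Aug 9.
+15 hours 6 minutes → arrive 11:23 AM UTC on Aug 10.
Flight 1 lands earlier by 6 hours 43 minutes.

the first, by 6 hours 43 minutes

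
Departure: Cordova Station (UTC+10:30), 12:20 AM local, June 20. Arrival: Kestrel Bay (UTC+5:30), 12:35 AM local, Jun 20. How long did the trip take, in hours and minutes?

Kestrel Bay is 5:00 behind Cordova Station.
Clock-face elapsed time (ignoring zones) is 15 minutes.
Actual elapsed = 15 minutes + 5:00 = 5 hours 15 minutes.

5 hours 15 minutes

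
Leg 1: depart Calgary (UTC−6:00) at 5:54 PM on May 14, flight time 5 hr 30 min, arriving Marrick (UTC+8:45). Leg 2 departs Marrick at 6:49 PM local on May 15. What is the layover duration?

4 hours 40 minutes

Convert departure to UTC: 5:54 PM + 6:00 = 11:54 PM UTC on May 14.
Add 5 hours and 30 minutes flight time → 5:24 AM UTC (May 15).
Marrick is UTC+8:45, so local arrival = 5:24 AM + 8:45 = 2:09 PM on May 15.
Layover = 6:49 PM − 2:09 PM = 4 hours 40 minutes.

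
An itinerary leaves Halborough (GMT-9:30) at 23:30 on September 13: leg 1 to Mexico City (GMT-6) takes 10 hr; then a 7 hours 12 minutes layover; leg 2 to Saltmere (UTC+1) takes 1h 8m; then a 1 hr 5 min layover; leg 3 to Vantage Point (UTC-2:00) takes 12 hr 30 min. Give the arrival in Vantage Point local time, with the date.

Convert departure to UTC: 23:30 + 9:30 = 09:00 UTC on Sep 14.
Add 10 hours leg 1 → 19:00 UTC.
Add 7 hours and 12 minutes layover in Mexico City → 02:12 UTC (Sep 15).
Add 1 hour and 8 minutes leg 2 → 03:20 UTC.
Add 1 hour and 5 minutes layover in Saltmere → 04:25 UTC.
Add 12 hours 30 minutes leg 3 → 16:55 UTC.
Vantage Point is UTC−2:00, so local arrival = 16:55 − 2:00 = 14:55 on Sep 15.

14:55 on Sep 15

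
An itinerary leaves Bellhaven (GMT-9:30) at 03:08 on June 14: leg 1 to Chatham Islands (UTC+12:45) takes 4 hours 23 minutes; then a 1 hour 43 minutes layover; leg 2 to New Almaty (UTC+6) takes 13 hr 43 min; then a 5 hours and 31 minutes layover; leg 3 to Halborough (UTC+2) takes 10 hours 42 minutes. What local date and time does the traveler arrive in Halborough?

02:40 on Jun 16

Convert departure to UTC: 03:08 + 9:30 = 12:38 UTC on Jun 14.
Add 4 hours 23 minutes leg 1 → 17:01 UTC.
Add 1 hour and 43 minutes layover in Chatham Islands → 18:44 UTC.
Add 13 hours and 43 minutes leg 2 → 08:27 UTC (Jun 15).
Add 5 hours 31 minutes layover in New Almaty → 13:58 UTC.
Add 10 hours 42 minutes leg 3 → 00:40 UTC (Jun 16).
Halborough is UTC+2:00, so local arrival = 00:40 + 2:00 = 02:40 on Jun 16.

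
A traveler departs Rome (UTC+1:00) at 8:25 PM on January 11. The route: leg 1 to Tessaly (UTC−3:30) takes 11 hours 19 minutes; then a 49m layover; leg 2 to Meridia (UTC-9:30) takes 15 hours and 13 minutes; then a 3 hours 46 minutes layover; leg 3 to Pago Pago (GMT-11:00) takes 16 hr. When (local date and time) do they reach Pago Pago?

Convert departure to UTC: 8:25 PM − 1:00 = 7:25 PM UTC on Jan 11.
Add 11 hours 19 minutes leg 1 → 6:44 AM UTC (Jan 12).
Add 49 minutes layover in Tessaly → 7:33 AM UTC.
Add 15 hours 13 minutes leg 2 → 10:46 PM UTC.
Add 3 hours and 46 minutes layover in Meridia → 2:32 AM UTC (Jan 13).
Add 16 hours leg 3 → 6:32 PM UTC.
Pago Pago is UTC−11:00, so local arrival = 6:32 PM − 11:00 = 7:32 AM on Jan 13.

7:32 AM on January 13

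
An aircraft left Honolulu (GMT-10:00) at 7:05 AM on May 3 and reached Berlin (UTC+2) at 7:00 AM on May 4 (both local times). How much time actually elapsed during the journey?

Departure in UTC: 7:05 AM + 10:00 = 5:05 PM on May 3.
Arrival in UTC: 7:00 AM − 2:00 = 5:00 AM on May 4.
Elapsed = 5:00 AM − 5:05 PM (+1 day) = 11 hours 55 minutes.

11 hours 55 minutes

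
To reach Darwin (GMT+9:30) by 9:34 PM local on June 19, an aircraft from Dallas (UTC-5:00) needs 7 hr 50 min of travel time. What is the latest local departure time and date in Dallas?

Target arrival in UTC: 9:34 PM − 9:30 = 12:04 PM on Jun 19.
Subtract 7 hours 50 minutes → departure 4:14 AM UTC on Jun 19.
Dallas is UTC−5:00: 4:14 AM − 5:00 = 11:14 PM on Jun 18.

11:14 PM on June 18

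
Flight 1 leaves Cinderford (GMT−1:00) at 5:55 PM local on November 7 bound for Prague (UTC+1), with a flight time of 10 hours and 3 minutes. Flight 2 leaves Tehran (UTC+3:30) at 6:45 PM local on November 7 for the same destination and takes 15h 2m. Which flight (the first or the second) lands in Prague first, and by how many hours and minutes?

Flight 1 in UTC: 5:55 PM + 1:00 = 6:55 PM on Nov 7.
+10 hours and 3 minutes → arrive 4:58 AM UTC on Nov 8.
Flight 2 in UTC: 6:45 PM − 3:30 = 3:15 PM on Nov 7.
+15 hours and 2 minutes → arrive 6:17 AM UTC on Nov 8.
Flight 1 lands earlier by 1 hour 19 minutes.

the first, by 1 hour 19 minutes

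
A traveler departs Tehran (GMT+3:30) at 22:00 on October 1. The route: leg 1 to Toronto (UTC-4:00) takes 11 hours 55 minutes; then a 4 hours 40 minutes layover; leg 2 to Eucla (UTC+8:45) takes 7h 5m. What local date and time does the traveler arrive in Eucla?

Convert departure to UTC: 22:00 − 3:30 = 18:30 UTC on Oct 1.
Add 11 hours and 55 minutes leg 1 → 06:25 UTC (Oct 2).
Add 4 hours 40 minutes layover in Toronto → 11:05 UTC.
Add 7 hours 5 minutes leg 2 → 18:10 UTC.
Eucla is UTC+8:45, so local arrival = 18:10 + 8:45 = 02:55 on Oct 3.

02:55 on October 3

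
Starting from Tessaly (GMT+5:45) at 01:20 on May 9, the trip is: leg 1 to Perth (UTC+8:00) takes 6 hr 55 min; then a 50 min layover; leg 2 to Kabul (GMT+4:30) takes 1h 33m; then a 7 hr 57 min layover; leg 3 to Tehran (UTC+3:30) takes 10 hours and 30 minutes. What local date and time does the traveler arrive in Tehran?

Convert departure to UTC: 01:20 − 5:45 = 19:35 UTC on May 8.
Add 6 hours 55 minutes leg 1 → 02:30 UTC (May 9).
Add 50 minutes layover in Perth → 03:20 UTC.
Add 1 hour 33 minutes leg 2 → 04:53 UTC.
Add 7 hours and 57 minutes layover in Kabul → 12:50 UTC.
Add 10 hours and 30 minutes leg 3 → 23:20 UTC.
Tehran is UTC+3:30, so local arrival = 23:20 + 3:30 = 02:50 on May 10.

02:50 on May 10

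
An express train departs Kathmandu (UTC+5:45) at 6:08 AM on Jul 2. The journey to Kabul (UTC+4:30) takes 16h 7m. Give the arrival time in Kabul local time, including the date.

9:00 PM on July 2

Kabul is 1:15 behind Kathmandu.
After 16 hours and 7 minutes it is 10:15 PM in Kathmandu.
Shift by the zone difference: 10:15 PM − 1:15 = 9:00 PM on Jul 2 in Kabul.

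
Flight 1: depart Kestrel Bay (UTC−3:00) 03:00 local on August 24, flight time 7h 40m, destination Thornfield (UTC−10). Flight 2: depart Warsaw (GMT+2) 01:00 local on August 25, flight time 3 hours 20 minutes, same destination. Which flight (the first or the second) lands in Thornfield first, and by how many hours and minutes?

Flight 1 in UTC: 03:00 + 3:00 = 06:00 on Aug 24.
+7 hours 40 minutes → arrive 13:40 UTC on Aug 24.
Flight 2 in UTC: 01:00 − 2:00 = 23:00 on Aug 24.
+3 hours and 20 minutes → arrive 02:20 UTC on Aug 25.
Flight 1 lands earlier by 12 hours 40 minutes.

the first, by 12 hours 40 minutes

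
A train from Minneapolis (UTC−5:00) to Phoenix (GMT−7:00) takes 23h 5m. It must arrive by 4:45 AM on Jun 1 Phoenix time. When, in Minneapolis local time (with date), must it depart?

Target arrival in UTC: 4:45 AM + 7:00 = 11:45 AM on Jun 1.
Subtract 23 hours 5 minutes → departure 12:40 PM UTC on May 31.
Minneapolis is UTC−5:00: 12:40 PM − 5:00 = 7:40 AM on May 31.

7:40 AM on May 31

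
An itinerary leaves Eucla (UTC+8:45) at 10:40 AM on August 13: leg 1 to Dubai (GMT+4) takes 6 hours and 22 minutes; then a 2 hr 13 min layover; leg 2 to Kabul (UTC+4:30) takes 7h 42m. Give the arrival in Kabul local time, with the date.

Convert departure to UTC: 10:40 AM − 8:45 = 1:55 AM UTC on Aug 13.
Add 6 hours and 22 minutes leg 1 → 8:17 AM UTC.
Add 2 hours and 13 minutes layover in Dubai → 10:30 AM UTC.
Add 7 hours and 42 minutes leg 2 → 6:12 PM UTC.
Kabul is UTC+4:30, so local arrival = 6:12 PM + 4:30 = 10:42 PM on Aug 13.

10:42 PM on August 13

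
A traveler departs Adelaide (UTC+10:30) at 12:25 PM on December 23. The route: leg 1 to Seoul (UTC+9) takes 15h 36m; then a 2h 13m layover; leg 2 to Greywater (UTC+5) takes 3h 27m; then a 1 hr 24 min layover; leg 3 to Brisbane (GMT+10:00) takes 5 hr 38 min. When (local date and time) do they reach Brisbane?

Convert departure to UTC: 12:25 PM − 10:30 = 1:55 AM UTC on Dec 23.
Add 15 hours 36 minutes leg 1 → 5:31 PM UTC.
Add 2 hours 13 minutes layover in Seoul → 7:44 PM UTC.
Add 3 hours 27 minutes leg 2 → 11:11 PM UTC.
Add 1 hour and 24 minutes layover in Greywater → 12:35 AM UTC (Dec 24).
Add 5 hours 38 minutes leg 3 → 6:13 AM UTC.
Brisbane is UTC+10:00, so local arrival = 6:13 AM + 10:00 = 4:13 PM on Dec 24.

4:13 PM on December 24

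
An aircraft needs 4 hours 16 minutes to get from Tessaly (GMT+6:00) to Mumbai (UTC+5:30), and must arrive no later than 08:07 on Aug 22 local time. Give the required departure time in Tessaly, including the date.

Target arrival in UTC: 08:07 − 5:30 = 02:37 on Aug 22.
Subtract 4 hours 16 minutes → departure 22:21 UTC on Aug 21.
Tessaly is UTC+6:00: 22:21 + 6:00 = 04:21 on Aug 22.

04:21 on Aug 22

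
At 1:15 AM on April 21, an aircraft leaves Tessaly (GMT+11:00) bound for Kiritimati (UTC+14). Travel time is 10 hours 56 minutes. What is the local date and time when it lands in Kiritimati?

Convert departure to UTC: 1:15 AM − 11:00 = 2:15 PM UTC on Apr 20.
Add 10 hours and 56 minutes travel time → 1:11 AM UTC (Apr 21).
Kiritimati is UTC+14:00, so local arrival = 1:11 AM + 14:00 = 3:11 PM on Apr 21.

3:11 PM on April 21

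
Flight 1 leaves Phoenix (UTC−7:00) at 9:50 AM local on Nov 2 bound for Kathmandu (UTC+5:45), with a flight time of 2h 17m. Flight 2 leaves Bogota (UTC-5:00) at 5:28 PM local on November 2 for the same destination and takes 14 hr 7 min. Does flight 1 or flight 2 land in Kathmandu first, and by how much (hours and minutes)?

the first, by 17 hours 28 minutes

Flight 1 in UTC: 9:50 AM + 7:00 = 4:50 PM on Nov 2.
+2 hours 17 minutes → arrive 7:07 PM UTC on Nov 2.
Flight 2 in UTC: 5:28 PM + 5:00 = 10:28 PM on Nov 2.
+14 hours 7 minutes → arrive 12:35 PM UTC on Nov 3.
Flight 1 lands earlier by 17 hours 28 minutes.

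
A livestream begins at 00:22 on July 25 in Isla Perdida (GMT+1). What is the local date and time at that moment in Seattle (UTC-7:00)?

16:22 on July 24

In UTC: 00:22 − 1:00 = 23:22 on Jul 24.
Seattle is UTC−7:00: 23:22 − 7:00 = 16:22 on Jul 24.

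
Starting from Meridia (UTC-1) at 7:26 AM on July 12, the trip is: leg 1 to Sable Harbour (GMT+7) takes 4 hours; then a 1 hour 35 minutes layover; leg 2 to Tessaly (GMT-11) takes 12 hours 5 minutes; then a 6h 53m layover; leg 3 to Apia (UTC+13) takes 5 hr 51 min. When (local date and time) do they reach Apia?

Convert departure to UTC: 7:26 AM + 1:00 = 8:26 AM UTC on Jul 12.
Add 4 hours leg 1 → 12:26 PM UTC.
Add 1 hour 35 minutes layover in Sable Harbour → 2:01 PM UTC.
Add 12 hours and 5 minutes leg 2 → 2:06 AM UTC (Jul 13).
Add 6 hours 53 minutes layover in Tessaly → 8:59 AM UTC.
Add 5 hours 51 minutes leg 3 → 2:50 PM UTC.
Apia is UTC+13:00, so local arrival = 2:50 PM + 13:00 = 3:50 AM on Jul 14.

3:50 AM on July 14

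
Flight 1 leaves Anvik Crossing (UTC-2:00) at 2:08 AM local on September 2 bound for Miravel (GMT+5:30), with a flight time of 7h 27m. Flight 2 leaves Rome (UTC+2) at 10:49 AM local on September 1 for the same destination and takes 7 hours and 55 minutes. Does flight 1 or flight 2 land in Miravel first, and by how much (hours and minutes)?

Flight 1 in UTC: 2:08 AM + 2:00 = 4:08 AM on Sep 2.
+7 hours and 27 minutes → arrive 11:35 AM UTC on Sep 2.
Flight 2 in UTC: 10:49 AM − 2:00 = 8:49 AM on Sep 1.
+7 hours and 55 minutes → arrive 4:44 PM UTC on Sep 1.
Flight 2 lands earlier by 18 hours 51 minutes.

the second, by 18 hours 51 minutes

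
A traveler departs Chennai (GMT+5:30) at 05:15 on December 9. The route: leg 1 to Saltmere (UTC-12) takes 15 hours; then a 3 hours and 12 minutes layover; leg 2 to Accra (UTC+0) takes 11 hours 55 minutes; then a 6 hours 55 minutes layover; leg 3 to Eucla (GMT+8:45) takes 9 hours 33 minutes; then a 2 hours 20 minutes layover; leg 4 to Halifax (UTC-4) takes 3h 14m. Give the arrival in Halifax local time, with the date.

Convert departure to UTC: 05:15 − 5:30 = 23:45 UTC on Dec 8.
Add 15 hours leg 1 → 14:45 UTC (Dec 9).
Add 3 hours 12 minutes layover in Saltmere → 17:57 UTC.
Add 11 hours 55 minutes leg 2 → 05:52 UTC (Dec 10).
Add 6 hours and 55 minutes layover in Accra → 12:47 UTC.
Add 9 hours 33 minutes leg 3 → 22:20 UTC.
Add 2 hours 20 minutes layover in Eucla → 00:40 UTC (Dec 11).
Add 3 hours 14 minutes leg 4 → 03:54 UTC.
Halifax is UTC−4:00, so local arrival = 03:54 − 4:00 = 23:54 on Dec 10.

23:54 on December 10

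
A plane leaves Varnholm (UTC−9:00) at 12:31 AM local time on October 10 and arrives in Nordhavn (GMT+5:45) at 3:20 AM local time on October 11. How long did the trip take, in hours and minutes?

Departure in UTC: 12:31 AM + 9:00 = 9:31 AM on Oct 10.
Arrival in UTC: 3:20 AM − 5:45 = 9:35 PM on Oct 10.
Elapsed = 9:35 PM − 9:31 AM = 12 hours 4 minutes.

12 hours 4 minutes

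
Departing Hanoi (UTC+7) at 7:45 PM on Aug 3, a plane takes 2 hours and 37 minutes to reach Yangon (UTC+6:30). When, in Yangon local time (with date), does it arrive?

Yangon is 0:30 behind Hanoi.
After 2 hours 37 minutes it is 10:22 PM in Hanoi.
Shift by the zone difference: 10:22 PM − 0:30 = 9:52 PM on Aug 3 in Yangon.

9:52 PM on August 3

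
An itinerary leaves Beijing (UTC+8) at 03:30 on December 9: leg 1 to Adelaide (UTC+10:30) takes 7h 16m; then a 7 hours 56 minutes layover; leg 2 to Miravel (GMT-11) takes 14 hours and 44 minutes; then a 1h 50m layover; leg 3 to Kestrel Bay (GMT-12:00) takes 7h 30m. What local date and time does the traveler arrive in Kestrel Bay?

22:46 on Dec 9

Convert departure to UTC: 03:30 − 8:00 = 19:30 UTC on Dec 8.
Add 7 hours and 16 minutes leg 1 → 02:46 UTC (Dec 9).
Add 7 hours 56 minutes layover in Adelaide → 10:42 UTC.
Add 14 hours 44 minutes leg 2 → 01:26 UTC (Dec 10).
Add 1 hour and 50 minutes layover in Miravel → 03:16 UTC.
Add 7 hours and 30 minutes leg 3 → 10:46 UTC.
Kestrel Bay is UTC−12:00, so local arrival = 10:46 − 12:00 = 22:46 on Dec 9.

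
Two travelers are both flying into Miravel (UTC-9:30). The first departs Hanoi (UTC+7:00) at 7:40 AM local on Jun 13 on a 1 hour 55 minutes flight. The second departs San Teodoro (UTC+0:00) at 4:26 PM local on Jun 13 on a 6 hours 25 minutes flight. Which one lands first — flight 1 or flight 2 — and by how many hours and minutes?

the first, by 20 hours 16 minutes

Flight 1 in UTC: 7:40 AM − 7:00 = 12:40 AM on Jun 13.
+1 hour and 55 minutes → arrive 2:35 AM UTC on Jun 13.
Flight 2 departs at 4:26 PM UTC (Jun 13).
+6 hours and 25 minutes → arrive 10:51 PM UTC on Jun 13.
Flight 1 lands earlier by 20 hours 16 minutes.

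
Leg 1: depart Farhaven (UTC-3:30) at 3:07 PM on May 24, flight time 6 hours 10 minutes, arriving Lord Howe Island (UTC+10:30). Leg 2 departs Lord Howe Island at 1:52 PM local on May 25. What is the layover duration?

Convert departure to UTC: 3:07 PM + 3:30 = 6:37 PM UTC on May 24.
Add 6 hours 10 minutes flight time → 12:47 AM UTC (May 25).
Lord Howe Island is UTC+10:30, so local arrival = 12:47 AM + 10:30 = 11:17 AM on May 25.
Layover = 1:52 PM − 11:17 AM = 2 hours 35 minutes.

2 hours 35 minutes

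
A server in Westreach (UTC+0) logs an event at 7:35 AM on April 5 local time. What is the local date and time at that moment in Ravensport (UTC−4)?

3:35 AM on April 5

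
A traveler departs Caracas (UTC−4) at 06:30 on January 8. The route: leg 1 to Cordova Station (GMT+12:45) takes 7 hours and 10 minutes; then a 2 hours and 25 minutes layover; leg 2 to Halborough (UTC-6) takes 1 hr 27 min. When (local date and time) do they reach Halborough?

Convert departure to UTC: 06:30 + 4:00 = 10:30 UTC on Jan 8.
Add 7 hours and 10 minutes leg 1 → 17:40 UTC.
Add 2 hours 25 minutes layover in Cordova Station → 20:05 UTC.
Add 1 hour 27 minutes leg 2 → 21:32 UTC.
Halborough is UTC−6:00, so local arrival = 21:32 − 6:00 = 15:32 on Jan 8.

15:32 on Jan 8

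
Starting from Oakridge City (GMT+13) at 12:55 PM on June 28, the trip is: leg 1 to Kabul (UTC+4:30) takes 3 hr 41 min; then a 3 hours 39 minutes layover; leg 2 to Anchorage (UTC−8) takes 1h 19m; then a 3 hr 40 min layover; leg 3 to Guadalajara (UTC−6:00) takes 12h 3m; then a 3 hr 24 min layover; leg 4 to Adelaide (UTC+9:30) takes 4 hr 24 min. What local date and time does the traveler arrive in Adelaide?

Convert departure to UTC: 12:55 PM − 13:00 = 11:55 PM UTC on Jun 27.
Add 3 hours 41 minutes leg 1 → 3:36 AM UTC (Jun 28).
Add 3 hours 39 minutes layover in Kabul → 7:15 AM UTC.
Add 1 hour 19 minutes leg 2 → 8:34 AM UTC.
Add 3 hours 40 minutes layover in Anchorage → 12:14 PM UTC.
Add 12 hours 3 minutes leg 3 → 12:17 AM UTC (Jun 29).
Add 3 hours 24 minutes layover in Guadalajara → 3:41 AM UTC.
Add 4 hours and 24 minutes leg 4 → 8:05 AM UTC.
Adelaide is UTC+9:30, so local arrival = 8:05 AM + 9:30 = 5:35 PM on Jun 29.

5:35 PM on June 29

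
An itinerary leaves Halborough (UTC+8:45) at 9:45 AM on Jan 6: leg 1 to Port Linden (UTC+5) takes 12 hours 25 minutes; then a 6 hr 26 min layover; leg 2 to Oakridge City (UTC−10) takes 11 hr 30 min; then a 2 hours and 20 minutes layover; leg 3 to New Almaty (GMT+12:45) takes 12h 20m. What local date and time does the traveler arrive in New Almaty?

Convert departure to UTC: 9:45 AM − 8:45 = 1:00 AM UTC on Jan 6.
Add 12 hours 25 minutes leg 1 → 1:25 PM UTC.
Add 6 hours and 26 minutes layover in Port Linden → 7:51 PM UTC.
Add 11 hours and 30 minutes leg 2 → 7:21 AM UTC (Jan 7).
Add 2 hours and 20 minutes layover in Oakridge City → 9:41 AM UTC.
Add 12 hours 20 minutes leg 3 → 10:01 PM UTC.
New Almaty is UTC+12:45, so local arrival = 10:01 PM + 12:45 = 10:46 AM on Jan 8.

10:46 AM on January 8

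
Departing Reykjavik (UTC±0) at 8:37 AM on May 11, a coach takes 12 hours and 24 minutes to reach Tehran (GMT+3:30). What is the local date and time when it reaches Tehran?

Reykjavik is at UTC+0, so departure is already 8:37 AM UTC on May 11.
Add 12 hours and 24 minutes travel time → 9:01 PM UTC.
Tehran is UTC+3:30, so local arrival = 9:01 PM + 3:30 = 12:31 AM on May 12.

12:31 AM on May 12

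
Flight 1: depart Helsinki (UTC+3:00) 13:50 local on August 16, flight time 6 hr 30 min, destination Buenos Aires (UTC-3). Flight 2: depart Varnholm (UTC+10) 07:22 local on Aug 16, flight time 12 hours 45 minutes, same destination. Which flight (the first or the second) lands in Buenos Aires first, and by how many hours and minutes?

the second, by 7 hours 13 minutes

Flight 1 in UTC: 13:50 − 3:00 = 10:50 on Aug 16.
+6 hours 30 minutes → arrive 17:20 UTC on Aug 16.
Flight 2 in UTC: 07:22 − 10:00 = 21:22 on Aug 15.
+12 hours 45 minutes → arrive 10:07 UTC on Aug 16.
Flight 2 lands earlier by 7 hours 13 minutes.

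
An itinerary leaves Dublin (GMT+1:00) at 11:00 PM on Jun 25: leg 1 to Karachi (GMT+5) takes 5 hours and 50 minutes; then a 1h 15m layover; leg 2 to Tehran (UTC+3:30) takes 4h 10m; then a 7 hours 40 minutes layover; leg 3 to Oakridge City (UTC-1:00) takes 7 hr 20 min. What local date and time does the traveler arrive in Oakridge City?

Convert departure to UTC: 11:00 PM − 1:00 = 10:00 PM UTC on Jun 25.
Add 5 hours and 50 minutes leg 1 → 3:50 AM UTC (Jun 26).
Add 1 hour 15 minutes layover in Karachi → 5:05 AM UTC.
Add 4 hours 10 minutes leg 2 → 9:15 AM UTC.
Add 7 hours and 40 minutes layover in Tehran → 4:55 PM UTC.
Add 7 hours 20 minutes leg 3 → 12:15 AM UTC (Jun 27).
Oakridge City is UTC−1:00, so local arrival = 12:15 AM − 1:00 = 11:15 PM on Jun 26.

11:15 PM on June 26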